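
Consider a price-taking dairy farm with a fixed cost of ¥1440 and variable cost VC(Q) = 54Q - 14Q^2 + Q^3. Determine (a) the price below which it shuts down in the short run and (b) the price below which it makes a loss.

Shutdown price = min AVC. AVC = 54 - 14Q + Q^2, with vertex at Q = 7 and minimum ¥5.
ATC = 1440/Q + 54 - 14Q + Q^2. Setting dATC/dQ = −1440/Q^2 − 14 + 2Q = 0 gives Q = 12 (since 2·12^3 − 14·12^2 = 1440).
min ATC = 1440/12 + 54 − 14·12 + 12^2 = ¥150. That is the break-even price.
Between these two prices the firm operates at a loss; above ¥150 it earns a profit.

Shutdown price = ¥5; break-even price = ¥150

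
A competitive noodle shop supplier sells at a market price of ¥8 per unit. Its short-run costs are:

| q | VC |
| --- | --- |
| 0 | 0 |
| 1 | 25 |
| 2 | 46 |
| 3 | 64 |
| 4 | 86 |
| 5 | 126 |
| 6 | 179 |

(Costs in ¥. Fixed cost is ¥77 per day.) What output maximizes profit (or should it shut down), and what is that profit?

q = 0 (shut down); profit = -¥77

Profit at each row (π = 8q − TC): q=0: -77; q=1: -94; q=2: -107; q=3: -117; q=4: -131; q=5: -163; q=6: -208.
Profit is highest at q = 0. Equivalently, the lowest AVC in the table is 64/3 ≈ ¥21.33 at q = 3, and P = ¥8 falls below it — price never covers variable cost, so the firm shuts down and loses only its fixed cost.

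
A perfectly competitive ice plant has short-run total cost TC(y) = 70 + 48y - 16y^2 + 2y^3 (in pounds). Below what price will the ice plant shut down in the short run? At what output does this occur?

The firm shuts down when price falls below the minimum of average variable cost. AVC = VC/y = 48 - 16y + 2y^2.
dAVC/dy = -16 + 4y = 0 gives y = 4. min AVC = 48 - 16·4 + 2·4^2 = 16.
So the shutdown price is £16.

£16 per unit, at y = 4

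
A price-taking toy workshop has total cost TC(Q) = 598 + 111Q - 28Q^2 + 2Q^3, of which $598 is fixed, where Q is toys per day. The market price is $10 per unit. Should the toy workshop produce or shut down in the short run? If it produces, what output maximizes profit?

Shut down

Strip out fixed cost: VC = 111Q - 28Q^2 + 2Q^3. Then AVC = 111 - 28Q + 2Q^2 and MC = 111 - 56Q + 6Q^2.
The AVC parabola has its vertex at Q = 28/4 = 7, where AVC = 111 - 28·7 + 2·7^2 = $13.
P = $10 lies below min AVC = $13; no output level covers variable cost.
The firm minimizes its loss by shutting down and losing only its fixed cost of $598.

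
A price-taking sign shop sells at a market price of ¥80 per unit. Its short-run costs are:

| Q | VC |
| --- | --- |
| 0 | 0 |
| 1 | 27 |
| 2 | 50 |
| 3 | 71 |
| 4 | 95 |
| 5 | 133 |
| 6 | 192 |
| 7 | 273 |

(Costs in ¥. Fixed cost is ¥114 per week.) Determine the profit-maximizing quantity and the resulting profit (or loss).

Compute π = P·Q − TC at each output: Q=0: -114; Q=1: -61; Q=2: -4; Q=3: 55; Q=4: 111; Q=5: 153; Q=6: 174; Q=7: 173.
Profit is maximized at Q = 6. AVC there is 192/6 = ¥32 ≤ P, so producing beats shutting down (which would give -¥114).

Q = 6; profit = ¥174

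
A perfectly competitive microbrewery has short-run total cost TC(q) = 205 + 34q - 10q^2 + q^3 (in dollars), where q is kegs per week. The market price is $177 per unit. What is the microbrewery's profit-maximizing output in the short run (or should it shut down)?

Produce at q = 11

Variable cost is VC = 34q - 10q^2 + q^3, so AVC = VC/q = 34 - 10q + q^2 and MC = dTC/dq = 34 - 20q + 3q^2.
AVC hits its minimum where MC = AVC, at q = 5, giving min AVC = 34 - 10·5 + 5^2 = $9.
Since P = $177 ≥ min AVC = $9, price covers variable cost and the firm should produce.
Solving P = MC: -143 - 20q + 3q^2 = 0 ⇒ q = -13/3 or 11. On the upward-sloping branch, q* = 11.
Check: AVC at q = 11 is $45 ≤ P, so revenue covers variable cost.
Profit = P·q − TC = 177·11 − 700 = $1247.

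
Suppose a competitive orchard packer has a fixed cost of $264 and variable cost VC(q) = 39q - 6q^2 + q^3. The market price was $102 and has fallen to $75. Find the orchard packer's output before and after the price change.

Output falls from 7 to 6

MC = 39 - 12q + 3q^2; the shutdown threshold is min AVC = $30 (at q = 3).
With P = $102 above the shutdown price, P = MC gives q = 7.
At P = $75 ≥ min AVC, set P = MC: q = 6. The firm stays open but cuts output.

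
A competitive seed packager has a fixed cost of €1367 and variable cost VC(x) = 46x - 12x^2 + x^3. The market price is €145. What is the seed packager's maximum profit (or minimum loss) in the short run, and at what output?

Profit = -€157 at x = 11

AVC = 46 - 12x + x^2 has its minimum €10 at x = 6; price €145 clears that bar, so the firm operates.
MC = 46 - 24x + 3x^2. Setting P = MC and taking the root on the rising branch gives x* = 11.
TR = 145·11 = 1595. TC = 1367 + 385 = 1752. Profit = 1595 − 1752 = -€157.
That loss of €157 beats the €1367 the firm would lose by shutting down; producing recovers €1210 of fixed cost.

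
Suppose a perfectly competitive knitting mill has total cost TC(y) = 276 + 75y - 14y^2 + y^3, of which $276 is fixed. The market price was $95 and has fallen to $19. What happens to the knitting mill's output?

MC = 75 - 28y + 3y^2; the shutdown threshold is min AVC = $26 (at y = 7).
With P = $95 above the shutdown price, P = MC gives y = 10.
At P = $19 < min AVC = $26, price no longer covers variable cost at any output, so the firm shuts down: y = 0.

Output falls from 10 to 0 (the firm shuts down)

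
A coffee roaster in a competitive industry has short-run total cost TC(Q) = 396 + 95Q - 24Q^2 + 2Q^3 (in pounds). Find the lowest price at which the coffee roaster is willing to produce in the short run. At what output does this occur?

£23 per unit, at Q = 6

The shutdown price is the minimum of AVC. VC = 95Q - 24Q^2 + 2Q^3, so AVC = 95 - 24Q + 2Q^2.
dAVC/dQ = -24 + 4Q = 0 gives Q = 6. min AVC = 95 - 24·6 + 2·6^2 = 23.
For P < £23 the firm produces nothing.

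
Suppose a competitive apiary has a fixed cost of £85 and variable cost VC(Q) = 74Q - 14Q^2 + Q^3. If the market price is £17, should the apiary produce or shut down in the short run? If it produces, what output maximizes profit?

Shut down

From TC, MC = TC'(Q) = 74 - 28Q + 3Q^2 and AVC = VC/Q = 74 - 14Q + Q^2.
AVC is minimized where dAVC/dQ = -14 + 2Q = 0, at Q = 7; min AVC = 74 - 14·7 + 7^2 = £25.
P = £17 lies below min AVC = £25; no output level covers variable cost.
The firm minimizes its loss by shutting down and losing only its fixed cost of £85.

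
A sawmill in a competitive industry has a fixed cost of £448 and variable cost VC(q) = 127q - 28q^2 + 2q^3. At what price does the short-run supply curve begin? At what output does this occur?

Short-run supply begins at min AVC. From VC = 127q - 28q^2 + 2q^3, AVC = 127 - 28q + 2q^2.
At the minimum of AVC, MC = AVC. MC = 127 - 56q + 6q^2; setting MC = AVC gives 4q^2 - 28q = 0, so q = 7. min AVC = 29.
The firm shuts down for any P below £29.

£29 per unit, at q = 7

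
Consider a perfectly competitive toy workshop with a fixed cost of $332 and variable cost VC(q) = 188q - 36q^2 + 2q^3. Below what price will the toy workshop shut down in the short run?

$26 per unit

Short-run supply begins at min AVC. From VC = 188q - 36q^2 + 2q^3, AVC = 188 - 36q + 2q^2.
At the minimum of AVC, MC = AVC. MC = 188 - 72q + 6q^2; setting MC = AVC gives 4q^2 - 36q = 0, so q = 9. min AVC = 26.
The firm shuts down for any P below $26.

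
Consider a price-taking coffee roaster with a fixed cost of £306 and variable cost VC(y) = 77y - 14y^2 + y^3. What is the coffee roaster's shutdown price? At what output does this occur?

£28 per unit, at y = 7

The firm shuts down when price falls below the minimum of average variable cost. AVC = VC/y = 77 - 14y + y^2.
At the minimum of AVC, MC = AVC. MC = 77 - 28y + 3y^2; setting MC = AVC gives 2y^2 - 14y = 0, so y = 7. min AVC = 28.
So the shutdown price is £28.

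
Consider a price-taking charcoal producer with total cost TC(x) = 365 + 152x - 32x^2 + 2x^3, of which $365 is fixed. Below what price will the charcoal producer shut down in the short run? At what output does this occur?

The firm shuts down when price falls below the minimum of average variable cost. AVC = VC/x = 152 - 32x + 2x^2.
dAVC/dx = -32 + 4x = 0 gives x = 8. min AVC = 152 - 32·8 + 2·8^2 = 24.
For P < $24 the firm produces nothing.

$24 per unit, at x = 8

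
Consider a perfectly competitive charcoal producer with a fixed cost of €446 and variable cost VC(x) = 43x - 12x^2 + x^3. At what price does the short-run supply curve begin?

The shutdown price is the minimum of AVC. VC = 43x - 12x^2 + x^3, so AVC = 43 - 12x + x^2.
dAVC/dx = -12 + 2x = 0 gives x = 6. min AVC = 43 - 12·6 + 6^2 = 7.
For P < €7 the firm produces nothing.

€7 per unit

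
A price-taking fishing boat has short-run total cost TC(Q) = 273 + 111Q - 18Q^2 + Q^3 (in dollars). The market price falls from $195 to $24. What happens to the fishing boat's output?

MC = 111 - 36Q + 3Q^2; the shutdown threshold is min AVC = $30 (at Q = 9).
At P = $195 ≥ min AVC, set P = MC on the rising branch: Q = 14.
At P = $24 < min AVC = $30, price no longer covers variable cost at any output, so the firm shuts down: Q = 0.

Output falls from 14 to 0 (the firm shuts down)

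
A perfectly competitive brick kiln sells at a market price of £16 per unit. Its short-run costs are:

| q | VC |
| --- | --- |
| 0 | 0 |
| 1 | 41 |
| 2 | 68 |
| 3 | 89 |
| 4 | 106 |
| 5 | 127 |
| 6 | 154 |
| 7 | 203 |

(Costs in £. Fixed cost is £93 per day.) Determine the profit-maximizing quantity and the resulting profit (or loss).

q = 0 (shut down); profit = -£93

Tabulate TR − TC: q=0: -93; q=1: -118; q=2: -129; q=3: -134; q=4: -135; q=5: -140; q=6: -151; q=7: -184.
Profit is highest at q = 0. Equivalently, the lowest AVC in the table is 127/5 ≈ £25.40 at q = 5, and P = £16 falls below it — price never covers variable cost, so the firm shuts down and loses only its fixed cost.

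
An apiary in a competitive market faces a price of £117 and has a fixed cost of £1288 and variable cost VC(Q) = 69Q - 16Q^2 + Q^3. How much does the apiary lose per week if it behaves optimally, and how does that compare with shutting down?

Profit = -£136 at Q = 12

AVC = 69 - 16Q + Q^2; min AVC = £5 at Q = 8. Since P = £117 ≥ min AVC, the firm produces.
With MC = 69 - 32Q + 3Q^2, P = MC on the upward-sloping part at Q* = 12.
TR = 117·12 = 1404. TC = 1288 + 252 = 1540. Profit = 1404 − 1540 = -£136.
Shutting down would mean losing the fixed cost of £1288, so operating at a loss of £136 is better by £1152.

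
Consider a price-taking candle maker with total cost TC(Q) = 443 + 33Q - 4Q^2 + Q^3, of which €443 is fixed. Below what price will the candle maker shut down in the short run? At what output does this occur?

The shutdown price is the minimum of AVC. VC = 33Q - 4Q^2 + Q^3, so AVC = 33 - 4Q + Q^2.
At the minimum of AVC, MC = AVC. MC = 33 - 8Q + 3Q^2; setting MC = AVC gives 2Q^2 - 4Q = 0, so Q = 2. min AVC = 29.
So the shutdown price is €29.

€29 per unit, at Q = 2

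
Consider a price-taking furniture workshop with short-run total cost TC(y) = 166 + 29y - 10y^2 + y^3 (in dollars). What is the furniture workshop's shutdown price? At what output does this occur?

The shutdown price is the minimum of AVC. VC = 29y - 10y^2 + y^3, so AVC = 29 - 10y + y^2.
At the minimum of AVC, MC = AVC. MC = 29 - 20y + 3y^2; setting MC = AVC gives 2y^2 - 10y = 0, so y = 5. min AVC = 4.
So the shutdown price is $4.

$4 per unit, at y = 5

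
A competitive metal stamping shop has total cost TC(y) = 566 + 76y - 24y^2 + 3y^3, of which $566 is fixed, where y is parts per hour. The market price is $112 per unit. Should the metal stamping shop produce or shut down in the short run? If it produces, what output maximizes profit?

Produce at y = 6

Strip out fixed cost: VC = 76y - 24y^2 + 3y^3. Then AVC = 76 - 24y + 3y^2 and MC = 76 - 48y + 9y^2.
AVC hits its minimum where MC = AVC, at y = 4, giving min AVC = 76 - 24·4 + 3·4^2 = $28.
P = $112 exceeds min AVC = $28, so the firm stays open.
Set P = MC: 112 = 76 - 48y + 9y^2 → -36 - 48y + 9y^2 = 0. The roots are y = -2/3 and y = 6; the profit-maximizing output is on the rising part of MC, so y* = 6.
Check: AVC at y = 6 is $40 ≤ P, so revenue covers variable cost.
Profit = P·y − TC = 112·6 − 806 = -$134, a loss, but smaller than the $566 fixed cost the firm would lose by shutting down.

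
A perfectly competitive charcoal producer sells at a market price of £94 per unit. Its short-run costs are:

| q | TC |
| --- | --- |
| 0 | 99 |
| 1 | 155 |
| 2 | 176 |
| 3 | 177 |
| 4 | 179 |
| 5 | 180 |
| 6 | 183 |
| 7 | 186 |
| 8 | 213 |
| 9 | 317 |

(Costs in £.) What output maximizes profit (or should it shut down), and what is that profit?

q = 8; profit = £539

Profit at each row (π = 94q − TC): q=0: -99; q=1: -61; q=2: 12; q=3: 105; q=4: 197; q=5: 290; q=6: 381; q=7: 472; q=8: 539; q=9: 529.
Profit is maximized at q = 8. AVC there is 114/8 = £14.25 ≤ P, so producing beats shutting down (which would give -£99).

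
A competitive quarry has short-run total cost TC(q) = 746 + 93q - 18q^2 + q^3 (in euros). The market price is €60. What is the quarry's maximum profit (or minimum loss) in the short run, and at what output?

Profit = -€262 at q = 11

AVC = 93 - 18q + q^2 has its minimum €12 at q = 9; price €60 clears that bar, so the firm operates.
MC = 93 - 36q + 3q^2. Setting P = MC and taking the root on the rising branch gives q* = 11.
TR = 60·11 = 660. TC = 746 + 176 = 922. Profit = 660 − 922 = -€262.
That loss of €262 beats the €746 the firm would lose by shutting down; producing recovers €484 of fixed cost.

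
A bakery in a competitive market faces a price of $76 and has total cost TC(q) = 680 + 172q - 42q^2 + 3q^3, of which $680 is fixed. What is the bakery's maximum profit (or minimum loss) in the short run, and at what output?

Profit = -$296 at q = 8

AVC = 172 - 42q + 3q^2; min AVC = $25 at q = 7. Since P = $76 ≥ min AVC, the firm produces.
MC = 172 - 84q + 9q^2. Setting P = MC and taking the root on the rising branch gives q* = 8.
TR = 76·8 = 608. TC = 680 + 224 = 904. Profit = 608 − 904 = -$296.
Shutting down would mean losing the fixed cost of $680, so operating at a loss of $296 is better by $384.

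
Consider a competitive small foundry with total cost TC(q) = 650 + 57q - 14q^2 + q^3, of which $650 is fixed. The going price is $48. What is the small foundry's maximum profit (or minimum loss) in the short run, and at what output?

AVC = 57 - 14q + q^2; min AVC = $8 at q = 7. Since P = $48 ≥ min AVC, the firm produces.
MC = 57 - 28q + 3q^2. Setting P = MC and taking the root on the rising branch gives q* = 9.
TR = 48·9 = 432. TC = 650 + 108 = 758. Profit = 432 − 758 = -$326.
That loss of $326 beats the $650 the firm would lose by shutting down; producing recovers $324 of fixed cost.

Profit = -$326 at q = 9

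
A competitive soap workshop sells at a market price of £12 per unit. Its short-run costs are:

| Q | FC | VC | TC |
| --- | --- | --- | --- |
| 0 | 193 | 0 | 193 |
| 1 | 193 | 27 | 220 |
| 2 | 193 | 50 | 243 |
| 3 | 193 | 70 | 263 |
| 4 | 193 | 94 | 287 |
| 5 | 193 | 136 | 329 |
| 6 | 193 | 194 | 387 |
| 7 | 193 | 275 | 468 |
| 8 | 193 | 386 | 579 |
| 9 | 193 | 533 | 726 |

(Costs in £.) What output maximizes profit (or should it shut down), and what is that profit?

Q = 0 (shut down); profit = -£193

Tabulate TR − TC: Q=0: -193; Q=1: -208; Q=2: -219; Q=3: -227; Q=4: -239; Q=5: -269; Q=6: -315; Q=7: -384; Q=8: -483; Q=9: -618.
Profit is highest at Q = 0. Equivalently, the lowest AVC in the table is 70/3 ≈ £23.33 at Q = 3, and P = £12 falls below it — price never covers variable cost, so the firm shuts down and loses only its fixed cost.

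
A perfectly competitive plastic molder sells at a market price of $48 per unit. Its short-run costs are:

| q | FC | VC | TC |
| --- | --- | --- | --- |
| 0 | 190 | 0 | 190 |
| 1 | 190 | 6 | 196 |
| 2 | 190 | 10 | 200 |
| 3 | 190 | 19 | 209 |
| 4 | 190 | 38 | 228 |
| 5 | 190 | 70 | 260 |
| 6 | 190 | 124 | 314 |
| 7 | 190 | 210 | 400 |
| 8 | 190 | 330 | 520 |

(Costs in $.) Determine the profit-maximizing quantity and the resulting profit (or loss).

Profit at each row (π = 48q − TC): q=0: -190; q=1: -148; q=2: -104; q=3: -65; q=4: -36; q=5: -20; q=6: -26; q=7: -64; q=8: -136.
Profit is maximized at q = 5. AVC there is 70/5 = $14 ≤ P, so producing beats shutting down (which would give -$190).

q = 5; profit = -$20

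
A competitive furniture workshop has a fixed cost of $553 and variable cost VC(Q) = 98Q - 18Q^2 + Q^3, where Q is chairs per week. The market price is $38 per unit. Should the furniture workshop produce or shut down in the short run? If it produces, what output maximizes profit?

Variable cost is VC = 98Q - 18Q^2 + Q^3, so AVC = VC/Q = 98 - 18Q + Q^2 and MC = dTC/dQ = 98 - 36Q + 3Q^2.
The AVC parabola has its vertex at Q = 18/2 = 9, where AVC = 98 - 18·9 + 9^2 = $17.
P = $38 exceeds min AVC = $17, so the firm stays open.
Solving P = MC: 60 - 36Q + 3Q^2 = 0 ⇒ Q = 2 or 10. On the upward-sloping branch, Q* = 10.
Check: AVC at Q = 10 is $18 ≤ P, so revenue covers variable cost.
Profit = P·Q − TC = 38·10 − 733 = -$353, a loss, but smaller than the $553 fixed cost the firm would lose by shutting down.

Produce at Q = 10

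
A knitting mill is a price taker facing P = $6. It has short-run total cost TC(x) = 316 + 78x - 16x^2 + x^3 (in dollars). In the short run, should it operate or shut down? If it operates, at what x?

Shut down

Variable cost is VC = 78x - 16x^2 + x^3, so AVC = VC/x = 78 - 16x + x^2 and MC = dTC/dx = 78 - 32x + 3x^2.
The AVC parabola has its vertex at x = 16/2 = 8, where AVC = 78 - 16·8 + 8^2 = $14.
Since P = $6 < min AVC = $14, price fails to cover variable cost at any output.
Best response: produce nothing and absorb the $316 fixed cost.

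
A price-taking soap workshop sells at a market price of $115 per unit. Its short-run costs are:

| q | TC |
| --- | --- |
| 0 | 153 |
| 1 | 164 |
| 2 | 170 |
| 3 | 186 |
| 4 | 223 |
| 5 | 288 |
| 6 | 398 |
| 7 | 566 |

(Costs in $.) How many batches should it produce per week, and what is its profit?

q = 6; profit = $292

Tabulate TR − TC: q=0: -153; q=1: -49; q=2: 60; q=3: 159; q=4: 237; q=5: 287; q=6: 292; q=7: 239.
Profit is maximized at q = 6. AVC there is 245/6 = $40.83 ≤ P, so producing beats shutting down (which would give -$153).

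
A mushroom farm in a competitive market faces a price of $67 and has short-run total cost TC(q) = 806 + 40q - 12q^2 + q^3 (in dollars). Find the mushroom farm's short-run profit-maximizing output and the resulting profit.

Profit = -$320 at q = 9

AVC = 40 - 12q + q^2 has its minimum $4 at q = 6; price $67 clears that bar, so the firm operates.
With MC = 40 - 24q + 3q^2, P = MC on the upward-sloping part at q* = 9.
TR = 67·9 = 603. TC = 806 + 117 = 923. Profit = 603 − 923 = -$320.
By producing, the firm covers all variable cost plus $486 of fixed cost; shutting down would lose the full $806.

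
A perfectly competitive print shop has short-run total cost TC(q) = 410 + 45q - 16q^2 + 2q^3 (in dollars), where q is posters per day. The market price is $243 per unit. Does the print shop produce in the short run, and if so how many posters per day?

From TC, MC = TC'(q) = 45 - 32q + 6q^2 and AVC = VC/q = 45 - 16q + 2q^2.
AVC hits its minimum where MC = AVC, at q = 4, giving min AVC = 45 - 16·4 + 2·4^2 = $13.
P = $243 exceeds min AVC = $13, so the firm stays open.
Solving P = MC: -198 - 32q + 6q^2 = 0 ⇒ q = -11/3 or 9. On the upward-sloping branch, q* = 9.
Check: AVC at q = 9 is $63 ≤ P, so revenue covers variable cost.
Profit = P·q − TC = 243·9 − 977 = $1210.

Produce at q = 9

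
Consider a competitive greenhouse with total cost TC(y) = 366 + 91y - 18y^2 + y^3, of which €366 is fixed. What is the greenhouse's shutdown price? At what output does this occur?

The shutdown price is the minimum of AVC. VC = 91y - 18y^2 + y^3, so AVC = 91 - 18y + y^2.
At the minimum of AVC, MC = AVC. MC = 91 - 36y + 3y^2; setting MC = AVC gives 2y^2 - 18y = 0, so y = 9. min AVC = 10.
The firm shuts down for any P below €10.

€10 per unit, at y = 9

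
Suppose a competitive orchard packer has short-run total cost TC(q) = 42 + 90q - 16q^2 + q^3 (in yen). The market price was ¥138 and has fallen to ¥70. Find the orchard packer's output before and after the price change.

Output falls from 12 to 10

MC = 90 - 32q + 3q^2; the shutdown threshold is min AVC = ¥26 (at q = 8).
At P = ¥138 ≥ min AVC, set P = MC on the rising branch: q = 12.
At P = ¥70 ≥ min AVC, set P = MC: q = 10. The firm stays open but cuts output.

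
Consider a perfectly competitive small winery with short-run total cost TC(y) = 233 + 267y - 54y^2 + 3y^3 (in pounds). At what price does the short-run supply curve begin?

The shutdown price is the minimum of AVC. VC = 267y - 54y^2 + 3y^3, so AVC = 267 - 54y + 3y^2.
At the minimum of AVC, MC = AVC. MC = 267 - 108y + 9y^2; setting MC = AVC gives 6y^2 - 54y = 0, so y = 9. min AVC = 24.
For P < £24 the firm produces nothing.

£24 per unit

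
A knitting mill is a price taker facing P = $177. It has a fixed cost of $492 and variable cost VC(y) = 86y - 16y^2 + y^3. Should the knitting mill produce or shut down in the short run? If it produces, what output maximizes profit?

Produce at y = 13

From TC, MC = TC'(y) = 86 - 32y + 3y^2 and AVC = VC/y = 86 - 16y + y^2.
The AVC parabola has its vertex at y = 16/2 = 8, where AVC = 86 - 16·8 + 8^2 = $22.
P = $177 exceeds min AVC = $22, so the firm stays open.
Set P = MC: 177 = 86 - 32y + 3y^2 → -91 - 32y + 3y^2 = 0. The roots are y = -7/3 and y = 13; the profit-maximizing output is on the rising part of MC, so y* = 13.
Check: AVC at y = 13 is $47 ≤ P, so revenue covers variable cost.
Profit = P·y − TC = 177·13 − 1103 = $1198.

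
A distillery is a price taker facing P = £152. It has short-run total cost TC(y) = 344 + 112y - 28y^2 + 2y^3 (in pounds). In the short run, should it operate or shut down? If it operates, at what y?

From TC, MC = TC'(y) = 112 - 56y + 6y^2 and AVC = VC/y = 112 - 28y + 2y^2.
The AVC parabola has its vertex at y = 28/4 = 7, where AVC = 112 - 28·7 + 2·7^2 = £14.
Since P = £152 ≥ min AVC = £14, price covers variable cost and the firm should produce.
Solving P = MC: -40 - 56y + 6y^2 = 0 ⇒ y = -2/3 or 10. On the upward-sloping branch, y* = 10.
Check: AVC at y = 10 is £32 ≤ P, so revenue covers variable cost.
Profit = P·y − TC = 152·10 − 664 = £856.

Produce at y = 10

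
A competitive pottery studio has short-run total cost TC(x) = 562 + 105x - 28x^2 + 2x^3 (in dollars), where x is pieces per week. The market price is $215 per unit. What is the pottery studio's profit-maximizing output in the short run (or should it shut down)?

Produce at x = 11

Strip out fixed cost: VC = 105x - 28x^2 + 2x^3. Then AVC = 105 - 28x + 2x^2 and MC = 105 - 56x + 6x^2.
The AVC parabola has its vertex at x = 28/4 = 7, where AVC = 105 - 28·7 + 2·7^2 = $7.
Because $215 ≥ $7, revenue can cover variable cost; the firm operates.
Solving P = MC: -110 - 56x + 6x^2 = 0 ⇒ x = -5/3 or 11. On the upward-sloping branch, x* = 11.
Check: AVC at x = 11 is $39 ≤ P, so revenue covers variable cost.
Profit = P·x − TC = 215·11 − 991 = $1374.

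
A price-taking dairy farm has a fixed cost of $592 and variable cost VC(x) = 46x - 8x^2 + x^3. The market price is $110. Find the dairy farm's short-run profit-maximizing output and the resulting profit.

AVC = 46 - 8x + x^2; min AVC = $30 at x = 4. Since P = $110 ≥ min AVC, the firm produces.
With MC = 46 - 16x + 3x^2, P = MC on the upward-sloping part at x* = 8.
TR = 110·8 = 880. TC = 592 + 368 = 960. Profit = 880 − 960 = -$80.
Shutting down would mean losing the fixed cost of $592, so operating at a loss of $80 is better by $512.

Profit = -$80 at x = 8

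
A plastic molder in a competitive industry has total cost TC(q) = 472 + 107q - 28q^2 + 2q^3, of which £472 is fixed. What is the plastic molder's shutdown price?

Short-run supply begins at min AVC. From VC = 107q - 28q^2 + 2q^3, AVC = 107 - 28q + 2q^2.
At the minimum of AVC, MC = AVC. MC = 107 - 56q + 6q^2; setting MC = AVC gives 4q^2 - 28q = 0, so q = 7. min AVC = 9.
So the shutdown price is £9.

£9 per unit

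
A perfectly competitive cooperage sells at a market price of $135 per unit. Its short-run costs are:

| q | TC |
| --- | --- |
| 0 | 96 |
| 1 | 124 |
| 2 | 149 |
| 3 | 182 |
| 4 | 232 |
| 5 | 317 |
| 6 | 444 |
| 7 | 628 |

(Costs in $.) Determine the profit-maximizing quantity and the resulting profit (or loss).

Compute π = P·q − TC at each output: q=0: -96; q=1: 11; q=2: 121; q=3: 223; q=4: 308; q=5: 358; q=6: 366; q=7: 317.
Profit is maximized at q = 6. AVC there is 348/6 = $58 ≤ P, so producing beats shutting down (which would give -$96).

q = 6; profit = $366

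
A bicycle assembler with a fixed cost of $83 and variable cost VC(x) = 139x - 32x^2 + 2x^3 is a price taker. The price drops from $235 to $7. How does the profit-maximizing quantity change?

AVC = 139 - 32x + 2x^2, minimized at x = 8 where min AVC = $11. MC = 139 - 64x + 6x^2.
At P = $235 ≥ min AVC, set P = MC on the rising branch: x = 12.
At P = $7 < min AVC = $11, price no longer covers variable cost at any output, so the firm shuts down: x = 0.

Output falls from 12 to 0 (the firm shuts down)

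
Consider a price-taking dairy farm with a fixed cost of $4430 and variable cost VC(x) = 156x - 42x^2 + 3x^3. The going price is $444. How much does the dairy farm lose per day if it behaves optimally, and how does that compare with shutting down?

AVC = 156 - 42x + 3x^2; min AVC = $9 at x = 7. Since P = $444 ≥ min AVC, the firm produces.
With MC = 156 - 84x + 9x^2, P = MC on the upward-sloping part at x* = 12.
TR = 444·12 = 5328. TC = 4430 + 1008 = 5438. Profit = 5328 − 5438 = -$110.
By producing, the firm covers all variable cost plus $4320 of fixed cost; shutting down would lose the full $4430.

Profit = -$110 at x = 12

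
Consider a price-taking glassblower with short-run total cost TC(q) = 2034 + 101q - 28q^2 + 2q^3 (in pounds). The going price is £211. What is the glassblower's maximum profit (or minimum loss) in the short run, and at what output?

Profit = -£98 at q = 11

AVC = 101 - 28q + 2q^2; min AVC = £3 at q = 7. Since P = £211 ≥ min AVC, the firm produces.
With MC = 101 - 56q + 6q^2, P = MC on the upward-sloping part at q* = 11.
TR = 211·11 = 2321. TC = 2034 + 385 = 2419. Profit = 2321 − 2419 = -£98.
Shutting down would mean losing the fixed cost of £2034, so operating at a loss of £98 is better by £1936.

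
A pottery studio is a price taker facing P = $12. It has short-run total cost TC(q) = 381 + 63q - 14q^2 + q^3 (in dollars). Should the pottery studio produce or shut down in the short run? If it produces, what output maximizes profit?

Variable cost is VC = 63q - 14q^2 + q^3, so AVC = VC/q = 63 - 14q + q^2 and MC = dTC/dq = 63 - 28q + 3q^2.
AVC hits its minimum where MC = AVC, at q = 7, giving min AVC = 63 - 14·7 + 7^2 = $14.
P = $12 lies below min AVC = $14; no output level covers variable cost.
Best response: produce nothing and absorb the $381 fixed cost.

Shut down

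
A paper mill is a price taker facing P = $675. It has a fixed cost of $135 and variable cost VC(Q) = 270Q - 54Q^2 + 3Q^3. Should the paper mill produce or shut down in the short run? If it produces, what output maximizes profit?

Variable cost is VC = 270Q - 54Q^2 + 3Q^3, so AVC = VC/Q = 270 - 54Q + 3Q^2 and MC = dTC/dQ = 270 - 108Q + 9Q^2.
AVC is minimized where dAVC/dQ = -54 + 6Q = 0, at Q = 9; min AVC = 270 - 54·9 + 3·9^2 = $27.
P = $675 exceeds min AVC = $27, so the firm stays open.
P = MC gives -405 - 108Q + 9Q^2 = 0, with roots -3 and 15. Take the larger (rising MC): Q* = 15.
Check: AVC at Q = 15 is $135 ≤ P, so revenue covers variable cost.
Profit = P·Q − TC = 675·15 − 2160 = $7965.

Produce at Q = 15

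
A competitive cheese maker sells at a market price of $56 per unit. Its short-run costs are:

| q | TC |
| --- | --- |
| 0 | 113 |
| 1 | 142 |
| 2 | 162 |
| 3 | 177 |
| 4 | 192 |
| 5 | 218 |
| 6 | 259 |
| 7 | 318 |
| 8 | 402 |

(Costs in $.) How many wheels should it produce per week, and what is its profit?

q = 6; profit = $77

Profit at each row (π = 56q − TC): q=0: -113; q=1: -86; q=2: -50; q=3: -9; q=4: 32; q=5: 62; q=6: 77; q=7: 74; q=8: 46.
Profit is maximized at q = 6. AVC there is 146/6 = $24.33 ≤ P, so producing beats shutting down (which would give -$113).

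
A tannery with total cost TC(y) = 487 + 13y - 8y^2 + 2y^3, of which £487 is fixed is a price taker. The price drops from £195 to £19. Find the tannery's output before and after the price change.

AVC = 13 - 8y + 2y^2, minimized at y = 2 where min AVC = £5. MC = 13 - 16y + 6y^2.
At P = £195 ≥ min AVC, set P = MC on the rising branch: y = 7.
At P = £19 ≥ min AVC, set P = MC: y = 3. The firm stays open but cuts output.

Output falls from 7 to 3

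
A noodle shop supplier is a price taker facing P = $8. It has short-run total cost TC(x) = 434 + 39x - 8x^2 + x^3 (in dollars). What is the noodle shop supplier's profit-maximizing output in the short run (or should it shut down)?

Variable cost is VC = 39x - 8x^2 + x^3, so AVC = VC/x = 39 - 8x + x^2 and MC = dTC/dx = 39 - 16x + 3x^2.
The AVC parabola has its vertex at x = 8/2 = 4, where AVC = 39 - 8·4 + 4^2 = $23.
Since P = $8 < min AVC = $23, price fails to cover variable cost at any output.
Best response: produce nothing and absorb the $434 fixed cost.

Shut down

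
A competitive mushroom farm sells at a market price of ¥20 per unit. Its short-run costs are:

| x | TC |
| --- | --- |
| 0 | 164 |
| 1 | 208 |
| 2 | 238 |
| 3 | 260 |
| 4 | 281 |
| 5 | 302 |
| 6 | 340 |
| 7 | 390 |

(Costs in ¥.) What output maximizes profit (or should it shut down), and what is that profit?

Tabulate TR − TC: x=0: -164; x=1: -188; x=2: -198; x=3: -200; x=4: -201; x=5: -202; x=6: -220; x=7: -250.
Profit is highest at x = 0. Equivalently, the lowest AVC in the table is 138/5 ≈ ¥27.60 at x = 5, and P = ¥20 falls below it — price never covers variable cost, so the firm shuts down and loses only its fixed cost.

x = 0 (shut down); profit = -¥164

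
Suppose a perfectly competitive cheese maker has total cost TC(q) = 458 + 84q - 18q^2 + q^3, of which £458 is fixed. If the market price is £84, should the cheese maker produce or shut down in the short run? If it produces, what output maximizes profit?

From TC, MC = TC'(q) = 84 - 36q + 3q^2 and AVC = VC/q = 84 - 18q + q^2.
AVC hits its minimum where MC = AVC, at q = 9, giving min AVC = 84 - 18·9 + 9^2 = £3.
Because £84 ≥ £3, revenue can cover variable cost; the firm operates.
P = MC gives -36q + 3q^2 = 0, with roots 0 and 12. Take the larger (rising MC): q* = 12.
Check: AVC at q = 12 is £12 ≤ P, so revenue covers variable cost.
Profit = P·q − TC = 84·12 − 602 = £406.

Produce at q = 12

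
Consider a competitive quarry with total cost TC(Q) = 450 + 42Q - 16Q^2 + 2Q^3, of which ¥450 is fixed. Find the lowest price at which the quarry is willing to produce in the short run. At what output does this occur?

¥10 per unit, at Q = 4

Short-run supply begins at min AVC. From VC = 42Q - 16Q^2 + 2Q^3, AVC = 42 - 16Q + 2Q^2.
At the minimum of AVC, MC = AVC. MC = 42 - 32Q + 6Q^2; setting MC = AVC gives 4Q^2 - 16Q = 0, so Q = 4. min AVC = 10.
For P < ¥10 the firm produces nothing.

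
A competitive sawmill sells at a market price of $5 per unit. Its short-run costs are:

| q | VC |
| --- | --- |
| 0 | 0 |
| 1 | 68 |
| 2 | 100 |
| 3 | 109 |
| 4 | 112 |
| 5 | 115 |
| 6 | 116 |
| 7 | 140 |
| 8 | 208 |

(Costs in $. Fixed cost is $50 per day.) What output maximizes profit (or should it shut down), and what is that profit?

q = 0 (shut down); profit = -$50

Profit at each row (π = 5q − TC): q=0: -50; q=1: -113; q=2: -140; q=3: -144; q=4: -142; q=5: -140; q=6: -136; q=7: -155; q=8: -218.
Profit is highest at q = 0. Equivalently, the lowest AVC in the table is 116/6 ≈ $19.33 at q = 6, and P = $5 falls below it — price never covers variable cost, so the firm shuts down and loses only its fixed cost.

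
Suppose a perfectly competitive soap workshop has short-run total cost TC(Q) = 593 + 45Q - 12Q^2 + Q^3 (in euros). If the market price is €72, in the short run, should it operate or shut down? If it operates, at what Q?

Produce at Q = 9

Strip out fixed cost: VC = 45Q - 12Q^2 + Q^3. Then AVC = 45 - 12Q + Q^2 and MC = 45 - 24Q + 3Q^2.
AVC is minimized where dAVC/dQ = -12 + 2Q = 0, at Q = 6; min AVC = 45 - 12·6 + 6^2 = €9.
P = €72 exceeds min AVC = €9, so the firm stays open.
Set P = MC: 72 = 45 - 24Q + 3Q^2 → -27 - 24Q + 3Q^2 = 0. The roots are Q = -1 and Q = 9; the profit-maximizing output is on the rising part of MC, so Q* = 9.
Check: AVC at Q = 9 is €18 ≤ P, so revenue covers variable cost.
Profit = P·Q − TC = 72·9 − 755 = -€107, a loss, but smaller than the €593 fixed cost the firm would lose by shutting down.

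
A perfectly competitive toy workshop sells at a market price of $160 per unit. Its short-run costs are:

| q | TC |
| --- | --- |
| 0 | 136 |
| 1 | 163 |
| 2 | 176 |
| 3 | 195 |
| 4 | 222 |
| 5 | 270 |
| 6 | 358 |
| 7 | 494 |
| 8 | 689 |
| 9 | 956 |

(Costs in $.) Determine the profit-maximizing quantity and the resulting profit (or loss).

Tabulate TR − TC: q=0: -136; q=1: -3; q=2: 144; q=3: 285; q=4: 418; q=5: 530; q=6: 602; q=7: 626; q=8: 591; q=9: 484.
Profit is maximized at q = 7. AVC there is 358/7 = $51.14 ≤ P, so producing beats shutting down (which would give -$136).

q = 7; profit = $626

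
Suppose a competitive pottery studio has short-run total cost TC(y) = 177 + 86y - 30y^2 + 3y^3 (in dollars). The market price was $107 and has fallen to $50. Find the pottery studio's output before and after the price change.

AVC = 86 - 30y + 3y^2, minimized at y = 5 where min AVC = $11. MC = 86 - 60y + 9y^2.
At P = $107 ≥ min AVC, set P = MC on the rising branch: y = 7.
At P = $50 ≥ min AVC, set P = MC: y = 6. The firm stays open but cuts output.

Output falls from 7 to 6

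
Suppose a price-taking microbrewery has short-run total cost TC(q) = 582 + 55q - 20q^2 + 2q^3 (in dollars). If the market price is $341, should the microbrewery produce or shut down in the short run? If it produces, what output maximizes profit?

Produce at q = 11

From TC, MC = TC'(q) = 55 - 40q + 6q^2 and AVC = VC/q = 55 - 20q + 2q^2.
AVC is minimized where dAVC/dq = -20 + 4q = 0, at q = 5; min AVC = 55 - 20·5 + 2·5^2 = $5.
Since P = $341 ≥ min AVC = $5, price covers variable cost and the firm should produce.
Set P = MC: 341 = 55 - 40q + 6q^2 → -286 - 40q + 6q^2 = 0. The roots are q = -13/3 and q = 11; the profit-maximizing output is on the rising part of MC, so q* = 11.
Check: AVC at q = 11 is $77 ≤ P, so revenue covers variable cost.
Profit = P·q − TC = 341·11 − 1429 = $2322.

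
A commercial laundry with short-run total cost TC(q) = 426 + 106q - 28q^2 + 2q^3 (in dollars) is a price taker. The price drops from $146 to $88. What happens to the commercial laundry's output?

AVC = 106 - 28q + 2q^2, minimized at q = 7 where min AVC = $8. MC = 106 - 56q + 6q^2.
At P = $146 ≥ min AVC, set P = MC on the rising branch: q = 10.
At P = $88 ≥ min AVC, set P = MC: q = 9. The firm stays open but cuts output.

Output falls from 10 to 9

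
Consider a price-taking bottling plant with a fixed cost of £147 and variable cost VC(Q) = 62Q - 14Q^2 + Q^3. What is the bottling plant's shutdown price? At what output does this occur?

£13 per unit, at Q = 7

The firm shuts down when price falls below the minimum of average variable cost. AVC = VC/Q = 62 - 14Q + Q^2.
dAVC/dQ = -14 + 2Q = 0 gives Q = 7. min AVC = 62 - 14·7 + 7^2 = 13.
So the shutdown price is £13.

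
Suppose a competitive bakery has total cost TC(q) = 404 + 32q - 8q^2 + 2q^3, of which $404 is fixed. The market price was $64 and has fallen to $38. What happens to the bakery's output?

AVC = 32 - 8q + 2q^2, minimized at q = 2 where min AVC = $24. MC = 32 - 16q + 6q^2.
With P = $64 above the shutdown price, P = MC gives q = 4.
At P = $38 ≥ min AVC, set P = MC: q = 3. The firm stays open but cuts output.

Output falls from 4 to 3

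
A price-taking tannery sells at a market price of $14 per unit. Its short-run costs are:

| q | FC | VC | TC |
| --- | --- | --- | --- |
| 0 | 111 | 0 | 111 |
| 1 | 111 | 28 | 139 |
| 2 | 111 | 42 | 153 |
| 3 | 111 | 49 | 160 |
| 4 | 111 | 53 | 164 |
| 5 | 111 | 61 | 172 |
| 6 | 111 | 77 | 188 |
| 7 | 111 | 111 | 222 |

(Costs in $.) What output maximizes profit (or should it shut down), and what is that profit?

q = 5; profit = -$102

Compute π = P·q − TC at each output: q=0: -111; q=1: -125; q=2: -125; q=3: -118; q=4: -108; q=5: -102; q=6: -104; q=7: -124.
Profit is maximized at q = 5. AVC there is 61/5 = $12.20 ≤ P, so producing beats shutting down (which would give -$111).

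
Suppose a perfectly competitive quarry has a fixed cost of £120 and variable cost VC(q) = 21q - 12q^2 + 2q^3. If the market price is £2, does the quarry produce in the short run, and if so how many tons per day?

Shut down

From TC, MC = TC'(q) = 21 - 24q + 6q^2 and AVC = VC/q = 21 - 12q + 2q^2.
AVC is minimized where dAVC/dq = -12 + 4q = 0, at q = 3; min AVC = 21 - 12·3 + 2·3^2 = £3.
With P < min AVC (£2 < £3), every unit sold adds to the loss.
The firm minimizes its loss by shutting down and losing only its fixed cost of £120.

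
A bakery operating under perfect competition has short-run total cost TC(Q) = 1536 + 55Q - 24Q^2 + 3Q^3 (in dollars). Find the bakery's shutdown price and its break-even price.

Shutdown price = min AVC. AVC = 55 - 24Q + 3Q^2, with vertex at Q = 4 and minimum $7.
ATC = 1536/Q + 55 - 24Q + 3Q^2. Setting dATC/dQ = −1536/Q^2 − 24 + 6Q = 0 gives Q = 8 (since 6·8^3 − 24·8^2 = 1536).
min ATC = 1536/8 + 55 − 24·8 + 3·8^2 = $247. That is the break-even price.
For $7 ≤ P < $247 the firm produces at a loss; below $7 it shuts down.

Shutdown price = $7; break-even price = $247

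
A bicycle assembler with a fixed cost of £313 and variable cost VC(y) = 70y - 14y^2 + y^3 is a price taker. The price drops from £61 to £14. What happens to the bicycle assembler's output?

Output falls from 9 to 0 (the firm shuts down)

MC = 70 - 28y + 3y^2; the shutdown threshold is min AVC = £21 (at y = 7).
At P = £61 ≥ min AVC, set P = MC on the rising branch: y = 9.
At P = £14 < min AVC = £21, price no longer covers variable cost at any output, so the firm shuts down: y = 0.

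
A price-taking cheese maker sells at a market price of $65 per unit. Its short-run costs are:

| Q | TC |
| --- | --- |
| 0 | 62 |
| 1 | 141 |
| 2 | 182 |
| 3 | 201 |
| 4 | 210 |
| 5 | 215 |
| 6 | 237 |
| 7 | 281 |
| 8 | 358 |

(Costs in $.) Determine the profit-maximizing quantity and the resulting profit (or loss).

Q = 7; profit = $174

Profit at each row (π = 65Q − TC): Q=0: -62; Q=1: -76; Q=2: -52; Q=3: -6; Q=4: 50; Q=5: 110; Q=6: 153; Q=7: 174; Q=8: 162.
Profit is maximized at Q = 7. AVC there is 219/7 = $31.29 ≤ P, so producing beats shutting down (which would give -$62).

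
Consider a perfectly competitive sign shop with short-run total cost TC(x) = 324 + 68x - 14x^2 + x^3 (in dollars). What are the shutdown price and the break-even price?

AVC = 68 - 14x + x^2; minimized at x = 7, giving min AVC = $19. That is the shutdown price.
ATC = 324/x + 68 - 14x + x^2. Setting dATC/dx = −324/x^2 − 14 + 2x = 0 gives x = 9 (since 2·9^3 − 14·9^2 = 324).
min ATC = 324/9 + 68 − 14·9 + 9^2 = $59. That is the break-even price.
For $19 ≤ P < $59 the firm produces at a loss; below $19 it shuts down.

Shutdown price = $19; break-even price = $59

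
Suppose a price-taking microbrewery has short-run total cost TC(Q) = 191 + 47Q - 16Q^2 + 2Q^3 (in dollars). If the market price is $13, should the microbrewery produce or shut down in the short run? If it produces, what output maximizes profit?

Shut down

From TC, MC = TC'(Q) = 47 - 32Q + 6Q^2 and AVC = VC/Q = 47 - 16Q + 2Q^2.
The AVC parabola has its vertex at Q = 16/4 = 4, where AVC = 47 - 16·4 + 2·4^2 = $15.
Since P = $13 < min AVC = $15, price fails to cover variable cost at any output.
Best response: produce nothing and absorb the $191 fixed cost.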